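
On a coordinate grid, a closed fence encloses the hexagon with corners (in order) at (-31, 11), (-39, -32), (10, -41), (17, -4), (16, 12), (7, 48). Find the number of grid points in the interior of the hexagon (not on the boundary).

3251

By the shoelace formula, twice the signed area is |[(-31)·(-32) − (-39)·11] + [(-39)·(-41) − 10·(-32)] + [10·(-4) − 17·(-41)] + [17·12 − 16·(-4)] + [16·48 − 7·12] + [7·11 − (-31)·48]| = 6514, so the area is 3257.
Along each edge there are gcd(|Δx|,|Δy|)+1 lattice points, so counting each shared vertex once the boundary has gcd(8,43) + gcd(49,9) + gcd(7,37) + gcd(1,16) + gcd(9,36) + gcd(38,37) = 1+1+1+1+9+1 = 14.
Pick's theorem gives I = A − B/2 + 1 = 3257 − 14/2 + 1 = 3251.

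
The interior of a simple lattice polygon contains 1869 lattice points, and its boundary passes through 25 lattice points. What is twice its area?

By Pick's theorem, A = I + B/2 − 1 = 1869 + 25/2 − 1 = 3761/2.
Hence 2A = 3761.

3761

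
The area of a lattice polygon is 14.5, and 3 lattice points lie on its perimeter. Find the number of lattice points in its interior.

Pick's theorem A = I + B/2 − 1 rearranges to I = A − B/2 + 1 = 14.5 − 3/2 + 1 = 14.

14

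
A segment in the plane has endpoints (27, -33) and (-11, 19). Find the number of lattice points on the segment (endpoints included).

3

The number of lattice points on a segment between lattice points is gcd(|Δx|,|Δy|) + 1 = gcd(38,52) + 1 = 2 + 1 = 3.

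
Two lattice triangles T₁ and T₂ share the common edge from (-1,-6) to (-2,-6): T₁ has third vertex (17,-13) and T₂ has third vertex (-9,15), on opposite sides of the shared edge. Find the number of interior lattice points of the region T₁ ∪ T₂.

The union is the simple quadrilateral with vertices (-1,-6), (17,-13), (-2,-6), (-9,15) in order.
By the shoelace formula, twice the signed area is |((-1)·(-13) − 17·(-6)) + (17·(-6) − (-2)·(-13)) + ((-2)·15 − (-9)·(-6)) + ((-9)·(-6) − (-1)·15)| = 28, so the area is 14.
Summing gcd(|Δx|,|Δy|) over the edges gives the boundary count: gcd(18,7) + gcd(19,7) + gcd(7,21) + gcd(8,21) = 1+1+7+1 = 10.
By Pick's theorem I = A − B/2 + 1 = 14 − 10/2 + 1 = 10.

10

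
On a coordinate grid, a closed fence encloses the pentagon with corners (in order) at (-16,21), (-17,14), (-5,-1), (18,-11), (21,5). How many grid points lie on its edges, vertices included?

7

Along each edge there are gcd(|Δx|,|Δy|)+1 lattice points, so counting each shared vertex once the boundary has gcd(1,7) + gcd(12,15) + gcd(23,10) + gcd(3,16) + gcd(37,16) = 1+3+1+1+1 = 7.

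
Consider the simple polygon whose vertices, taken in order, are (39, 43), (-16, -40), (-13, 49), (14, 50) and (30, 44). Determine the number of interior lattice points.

By the shoelace formula, twice the signed area is |(39·(-40) − (-16)·43) + ((-16)·49 − (-13)·(-40)) + ((-13)·50 − 14·49) + (14·44 − 30·50) + (30·43 − 39·44)| = 4822, so the area is 2411.
The number of boundary lattice points is Σ gcd(|Δx|,|Δy|) = gcd(55,83) + gcd(3,89) + gcd(27,1) + gcd(16,6) + gcd(9,1) = 1+1+1+2+1 = 6.
By Pick's theorem A = I + B/2 − 1, so I = 2411 − 6/2 + 1 = 2409.

2409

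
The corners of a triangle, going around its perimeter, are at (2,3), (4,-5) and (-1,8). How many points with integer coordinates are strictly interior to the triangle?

6

The shoelace formula gives twice the area as |(2·(-5) − 4·3) + (4·8 − (-1)·(-5)) + ((-1)·3 − 2·8)| = 14, so the area is 7.
Along each edge there are gcd(|Δx|,|Δy|)+1 lattice points, so counting each shared vertex once the boundary has gcd(2,8) + gcd(5,13) + gcd(3,5) = 2+1+1 = 4.
By Pick's theorem A = I + B/2 − 1, so I = 7 − 4/2 + 1 = 6.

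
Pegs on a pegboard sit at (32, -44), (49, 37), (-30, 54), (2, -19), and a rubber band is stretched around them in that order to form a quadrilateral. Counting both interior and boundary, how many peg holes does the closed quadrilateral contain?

4044

By the shoelace formula, twice the signed area is |(32·37 − 49·(-44)) + (49·54 − (-30)·37) + ((-30)·(-19) − 2·54) + (2·(-44) − 32·(-19))| = 8078, so the area is 4039.
Along each edge there are gcd(|Δx|,|Δy|)+1 lattice points, so counting each shared vertex once the boundary has gcd(17,81) + gcd(79,17) + gcd(32,73) + gcd(30,25) = 1+1+1+5 = 8.
Pick's theorem gives I = A − B/2 + 1 = 4039 − 8/2 + 1 = 4036, so the closed region contains I + B = 4036 + 8 = 4044 lattice points.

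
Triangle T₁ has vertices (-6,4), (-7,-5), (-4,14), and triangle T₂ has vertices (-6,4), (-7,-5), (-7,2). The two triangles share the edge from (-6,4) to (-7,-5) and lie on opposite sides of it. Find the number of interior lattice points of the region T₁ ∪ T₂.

The union is the simple quadrilateral with vertices (-6,4), (-4,14), (-7,-5), (-7,2) in order.
Using the shoelace formula, 2A = |[(-6)·14 − (-4)·4] + [(-4)·(-5) − (-7)·14] + [(-7)·2 − (-7)·(-5)] + [(-7)·4 − (-6)·2]| = 15, so the area is 7.5.
Summing gcd(|Δx|,|Δy|) over the edges gives the boundary count: gcd(2,10) + gcd(3,19) + gcd(0,7) + gcd(1,2) = 2+1+7+1 = 11.
By Pick's theorem I = A − B/2 + 1 = 7.5 − 11/2 + 1 = 3.

3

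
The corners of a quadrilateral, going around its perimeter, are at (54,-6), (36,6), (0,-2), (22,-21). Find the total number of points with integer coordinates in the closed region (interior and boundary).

Using the shoelace formula, 2A = |[54·6 − 36·(-6)] + [36·(-2) − 0·6] + [0·(-21) − 22·(-2)] + [22·(-6) − 54·(-21)]| = 1514, so the area is 757.
Summing gcd(|Δx|,|Δy|) over the edges gives the boundary count: gcd(18,12) + gcd(36,8) + gcd(22,19) + gcd(32,15) = 6+4+1+1 = 12.
Pick's theorem gives I = A − B/2 + 1 = 757 − 12/2 + 1 = 752, so the closed region contains I + B = 752 + 12 = 764 lattice points.

764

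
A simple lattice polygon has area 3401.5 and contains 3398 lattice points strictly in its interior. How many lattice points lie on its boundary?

Pick's theorem gives A = I + B/2 − 1, so B = 2(A − I + 1) = 2(3401.5 − 3398 + 1) = 9.

9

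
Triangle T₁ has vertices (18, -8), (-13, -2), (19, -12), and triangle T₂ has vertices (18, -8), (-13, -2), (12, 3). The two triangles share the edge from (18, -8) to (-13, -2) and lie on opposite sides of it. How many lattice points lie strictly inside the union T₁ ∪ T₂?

The union is the simple quadrilateral with vertices (18, -8), (19, -12), (-13, -2), (12, 3) in order.
By the shoelace formula, twice the signed area is |[18·(-12) − 19·(-8)] + [19·(-2) − (-13)·(-12)] + [(-13)·3 − 12·(-2)] + [12·(-8) − 18·3]| = 423, so the area is 423/2.
Summing gcd(|Δx|,|Δy|) over the edges gives the boundary count: gcd(1,4) + gcd(32,10) + gcd(25,5) + gcd(6,11) = 1+2+5+1 = 9.
By Pick's theorem I = A − B/2 + 1 = 423/2 − 9/2 + 1 = 208.

208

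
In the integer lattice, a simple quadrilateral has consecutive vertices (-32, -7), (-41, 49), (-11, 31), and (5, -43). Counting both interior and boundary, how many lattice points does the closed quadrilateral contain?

1846

The shoelace formula gives twice the area as |[(-32)·49 − (-41)·(-7)] + [(-41)·31 − (-11)·49] + [(-11)·(-43) − 5·31] + [5·(-7) − (-32)·(-43)]| = 3680, so the area is 1840.
Along each edge there are gcd(|Δx|,|Δy|)+1 lattice points, so counting each shared vertex once the boundary has gcd(9,56) + gcd(30,18) + gcd(16,74) + gcd(37,36) = 1+6+2+1 = 10.
Pick's theorem gives I = A − B/2 + 1 = 1840 − 10/2 + 1 = 1836, so the closed region contains I + B = 1836 + 10 = 1846 lattice points.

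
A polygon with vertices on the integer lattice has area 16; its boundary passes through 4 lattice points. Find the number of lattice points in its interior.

Pick's theorem A = I + B/2 − 1 rearranges to I = A − B/2 + 1 = 16 − 4/2 + 1 = 15.

15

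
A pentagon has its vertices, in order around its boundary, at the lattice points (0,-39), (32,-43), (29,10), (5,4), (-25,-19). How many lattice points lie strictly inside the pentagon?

The shoelace formula gives twice the area as |(0·(-43) − 32·(-39)) + (32·10 − 29·(-43)) + (29·4 − 5·10) + (5·(-19) − (-25)·4) + ((-25)·(-39) − 0·(-19))| = 3861, so the area is 1930.5.
Along each edge there are gcd(|Δx|,|Δy|)+1 lattice points, so counting each shared vertex once the boundary has gcd(32,4) + gcd(3,53) + gcd(24,6) + gcd(30,23) + gcd(25,20) = 4+1+6+1+5 = 17.
By Pick's theorem A = I + B/2 − 1, so I = 1930.5 − 17/2 + 1 = 1923.

1923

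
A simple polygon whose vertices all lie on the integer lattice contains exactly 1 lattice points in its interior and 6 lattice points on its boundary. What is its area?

By Pick's theorem, A = I + B/2 − 1 = 1 + 6/2 − 1 = 3.

3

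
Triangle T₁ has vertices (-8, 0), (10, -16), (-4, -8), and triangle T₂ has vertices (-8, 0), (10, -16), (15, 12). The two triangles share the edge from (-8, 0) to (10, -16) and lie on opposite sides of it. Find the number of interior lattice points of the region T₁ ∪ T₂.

329

The union is the simple quadrilateral with vertices (-8, 0), (-4, -8), (10, -16), (15, 12) in order.
The shoelace formula gives twice the area as |[(-8)·(-8) − (-4)·0] + [(-4)·(-16) − 10·(-8)] + [10·12 − 15·(-16)] + [15·0 − (-8)·12]| = 664, so the area is 332.
Summing gcd(|Δx|,|Δy|) over the edges gives the boundary count: gcd(4,8) + gcd(14,8) + gcd(5,28) + gcd(23,12) = 4+2+1+1 = 8.
By Pick's theorem I = A − B/2 + 1 = 332 − 8/2 + 1 = 329.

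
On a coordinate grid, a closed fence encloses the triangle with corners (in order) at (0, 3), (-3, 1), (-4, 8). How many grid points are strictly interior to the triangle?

The shoelace formula gives twice the area as |(0·1 − (-3)·3) + ((-3)·8 − (-4)·1) + ((-4)·3 − 0·8)| = 23, so the area is 23/2.
Along each edge there are gcd(|Δx|,|Δy|)+1 lattice points, so counting each shared vertex once the boundary has gcd(3,2) + gcd(1,7) + gcd(4,5) = 1+1+1 = 3.
Pick's theorem gives I = A − B/2 + 1 = 23/2 − 3/2 + 1 = 11.

11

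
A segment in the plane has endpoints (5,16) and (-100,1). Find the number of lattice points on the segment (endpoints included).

The number of lattice points on a segment between lattice points is gcd(|Δx|,|Δy|) + 1 = gcd(105,15) + 1 = 15 + 1 = 16.

16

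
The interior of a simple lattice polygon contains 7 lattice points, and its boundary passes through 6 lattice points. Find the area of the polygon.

Pick's theorem states A = I + B/2 − 1, so A = 7 + 6/2 − 1 = 9.

9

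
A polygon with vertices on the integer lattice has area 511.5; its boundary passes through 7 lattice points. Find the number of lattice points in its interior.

From Pick's theorem, I = A − B/2 + 1 = 511.5 − 7/2 + 1 = 509.

509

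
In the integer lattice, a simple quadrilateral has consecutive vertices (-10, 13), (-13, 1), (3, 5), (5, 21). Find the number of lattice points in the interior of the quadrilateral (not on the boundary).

By the shoelace formula, twice the signed area is |[(-10)·1 − (-13)·13] + [(-13)·5 − 3·1] + [3·21 − 5·5] + [5·13 − (-10)·21]| = 404, so the area is 202.
Along each edge there are gcd(|Δx|,|Δy|)+1 lattice points, so counting each shared vertex once the boundary has gcd(3,12) + gcd(16,4) + gcd(2,16) + gcd(15,8) = 3+4+2+1 = 10.
Pick's theorem gives I = A − B/2 + 1 = 202 − 10/2 + 1 = 198.

198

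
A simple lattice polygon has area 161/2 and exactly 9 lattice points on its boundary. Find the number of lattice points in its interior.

Pick's theorem A = I + B/2 − 1 rearranges to I = A − B/2 + 1 = 161/2 − 9/2 + 1 = 77.

77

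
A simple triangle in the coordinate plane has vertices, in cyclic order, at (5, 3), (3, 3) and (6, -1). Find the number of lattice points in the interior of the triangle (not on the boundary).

Using the shoelace formula, 2A = |[5·3 − 3·3] + [3·(-1) − 6·3] + [6·3 − 5·(-1)]| = 8, so the area is 4.
The number of boundary lattice points is Σ gcd(|Δx|,|Δy|) = gcd(2,0) + gcd(3,4) + gcd(1,4) = 2+1+1 = 4.
Pick's theorem gives I = A − B/2 + 1 = 4 − 4/2 + 1 = 3.

3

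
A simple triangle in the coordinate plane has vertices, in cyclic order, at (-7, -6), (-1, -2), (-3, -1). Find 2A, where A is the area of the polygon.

The shoelace formula gives twice the area as |((-7)·(-2) − (-1)·(-6)) + ((-1)·(-1) − (-3)·(-2)) + ((-3)·(-6) − (-7)·(-1))| = 14, so the area is 7.

14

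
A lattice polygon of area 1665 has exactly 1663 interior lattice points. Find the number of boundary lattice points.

6

Pick's theorem gives A = I + B/2 − 1, so B = 2(A − I + 1) = 2(1665 − 1663 + 1) = 6.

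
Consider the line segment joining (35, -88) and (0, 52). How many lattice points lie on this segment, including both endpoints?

36

The number of lattice points on a segment between lattice points is gcd(|Δx|,|Δy|) + 1 = gcd(35,140) + 1 = 35 + 1 = 36.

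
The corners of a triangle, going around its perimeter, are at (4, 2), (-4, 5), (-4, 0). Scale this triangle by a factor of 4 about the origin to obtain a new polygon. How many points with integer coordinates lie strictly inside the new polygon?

305

Using the shoelace formula, 2A = |[4·5 − (-4)·2] + [(-4)·0 − (-4)·5] + [(-4)·2 − 4·0]| = 40, so the area is 20.
Summing gcd(|Δx|,|Δy|) over the edges gives the boundary count: gcd(8,3) + gcd(0,5) + gcd(8,2) = 1+5+2 = 8.
Scaling by 4 multiplies the area by 4² = 16 (so the new area is 320) and multiplies the boundary lattice-point count by 4, giving 32.
By Pick's theorem, the interior count of the dilated polygon is 320 − 32/2 + 1 = 305.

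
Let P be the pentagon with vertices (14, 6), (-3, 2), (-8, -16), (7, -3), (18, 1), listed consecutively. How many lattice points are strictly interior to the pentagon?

Using the shoelace formula, 2A = |[14·2 − (-3)·6] + [(-3)·(-16) − (-8)·2] + [(-8)·(-3) − 7·(-16)] + [7·1 − 18·(-3)] + [18·6 − 14·1]| = 401, so the area is 200.5.
The number of boundary lattice points is Σ gcd(|Δx|,|Δy|) = gcd(17,4) + gcd(5,18) + gcd(15,13) + gcd(11,4) + gcd(4,5) = 1+1+1+1+1 = 5.
By Pick's theorem A = I + B/2 − 1, so I = 200.5 − 5/2 + 1 = 199.

199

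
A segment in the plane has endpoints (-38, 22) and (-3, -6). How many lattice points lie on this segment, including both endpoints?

The number of lattice points on a segment between lattice points is gcd(|Δx|,|Δy|) + 1 = gcd(35,28) + 1 = 7 + 1 = 8.

8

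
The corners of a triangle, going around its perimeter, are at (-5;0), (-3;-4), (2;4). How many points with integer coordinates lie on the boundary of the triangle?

The number of boundary lattice points is Σ gcd(|Δx|,|Δy|) = gcd(2,4) + gcd(5,8) + gcd(7,4) = 2+1+1 = 4.

4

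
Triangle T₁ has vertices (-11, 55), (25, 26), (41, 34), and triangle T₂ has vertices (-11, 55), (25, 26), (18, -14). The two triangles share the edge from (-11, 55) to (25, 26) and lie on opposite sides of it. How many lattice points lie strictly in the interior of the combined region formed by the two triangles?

The union is the simple quadrilateral with vertices (-11, 55), (41, 34), (25, 26), (18, -14) in order.
Using the shoelace formula, 2A = |[(-11)·34 − 41·55] + [41·26 − 25·34] + [25·(-14) − 18·26] + [18·55 − (-11)·(-14)]| = 2395, so the area is 1197.5.
Summing gcd(|Δx|,|Δy|) over the edges gives the boundary count: gcd(52,21) + gcd(16,8) + gcd(7,40) + gcd(29,69) = 1+8+1+1 = 11.
By Pick's theorem I = A − B/2 + 1 = 1197.5 − 11/2 + 1 = 1193.

1193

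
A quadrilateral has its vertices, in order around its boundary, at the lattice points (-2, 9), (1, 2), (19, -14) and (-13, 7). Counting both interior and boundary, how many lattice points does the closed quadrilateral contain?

The shoelace formula gives twice the area as |[(-2)·2 − 1·9] + [1·(-14) − 19·2] + [19·7 − (-13)·(-14)] + [(-13)·9 − (-2)·7]| = 217, so the area is 217/2.
Summing gcd(|Δx|,|Δy|) over the edges gives the boundary count: gcd(3,7) + gcd(18,16) + gcd(32,21) + gcd(11,2) = 1+2+1+1 = 5.
Pick's theorem gives I = A − B/2 + 1 = 217/2 − 5/2 + 1 = 107, so the closed region contains I + B = 107 + 5 = 112 lattice points.

112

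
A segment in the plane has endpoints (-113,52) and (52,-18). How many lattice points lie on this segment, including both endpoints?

6

The number of lattice points on a segment between lattice points is gcd(|Δx|,|Δy|) + 1 = gcd(165,70) + 1 = 5 + 1 = 6.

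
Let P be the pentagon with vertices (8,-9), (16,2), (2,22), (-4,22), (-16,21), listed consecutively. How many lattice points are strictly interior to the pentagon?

Using the shoelace formula, 2A = |[8·2 − 16·(-9)] + [16·22 − 2·2] + [2·22 − (-4)·22] + [(-4)·21 − (-16)·22] + [(-16)·(-9) − 8·21]| = 884, so the area is 442.
Along each edge there are gcd(|Δx|,|Δy|)+1 lattice points, so counting each shared vertex once the boundary has gcd(8,11) + gcd(14,20) + gcd(6,0) + gcd(12,1) + gcd(24,30) = 1+2+6+1+6 = 16.
Pick's theorem gives I = A − B/2 + 1 = 442 − 16/2 + 1 = 435.

435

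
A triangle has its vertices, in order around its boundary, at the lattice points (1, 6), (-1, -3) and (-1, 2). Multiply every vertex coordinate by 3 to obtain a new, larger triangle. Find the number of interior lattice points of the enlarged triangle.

The shoelace formula gives twice the area as |[1·(-3) − (-1)·6] + [(-1)·2 − (-1)·(-3)] + [(-1)·6 − 1·2]| = 10, so the area is 5.
Summing gcd(|Δx|,|Δy|) over the edges gives the boundary count: gcd(2,9) + gcd(0,5) + gcd(2,4) = 1+5+2 = 8.
Scaling by 3 multiplies the area by 3² = 9 (so the new area is 45) and multiplies the boundary lattice-point count by 3, giving 24.
By Pick's theorem, the interior count of the dilated polygon is 45 − 24/2 + 1 = 34.

34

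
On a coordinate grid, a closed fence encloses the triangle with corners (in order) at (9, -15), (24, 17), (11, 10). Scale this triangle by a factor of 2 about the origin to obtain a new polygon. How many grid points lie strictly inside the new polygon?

620

The shoelace formula gives twice the area as |(9·17 − 24·(-15)) + (24·10 − 11·17) + (11·(-15) − 9·10)| = 311, so the area is 155.5.
Summing gcd(|Δx|,|Δy|) over the edges gives the boundary count: gcd(15,32) + gcd(13,7) + gcd(2,25) = 1+1+1 = 3.
Scaling by 2 multiplies the area by 2² = 4 (so the new area is 622) and multiplies the boundary lattice-point count by 2, giving 6.
By Pick's theorem, the interior count of the dilated polygon is 622 − 6/2 + 1 = 620.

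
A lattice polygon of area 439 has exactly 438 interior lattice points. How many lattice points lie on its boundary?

Pick's theorem gives A = I + B/2 − 1, so B = 2(A − I + 1) = 2(439 − 438 + 1) = 4.

4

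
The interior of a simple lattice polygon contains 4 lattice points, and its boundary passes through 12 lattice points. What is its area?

9

Pick's theorem states A = I + B/2 − 1, so A = 4 + 12/2 − 1 = 9.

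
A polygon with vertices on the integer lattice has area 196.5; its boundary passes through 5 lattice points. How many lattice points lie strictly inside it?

From Pick's theorem, I = A − B/2 + 1 = 196.5 − 5/2 + 1 = 195.

195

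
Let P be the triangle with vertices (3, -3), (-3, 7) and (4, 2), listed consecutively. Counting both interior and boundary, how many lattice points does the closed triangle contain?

Using the shoelace formula, 2A = |[3·7 − (-3)·(-3)] + [(-3)·2 − 4·7] + [4·(-3) − 3·2]| = 40, so the area is 20.
Along each edge there are gcd(|Δx|,|Δy|)+1 lattice points, so counting each shared vertex once the boundary has gcd(6,10) + gcd(7,5) + gcd(1,5) = 2+1+1 = 4.
Pick's theorem gives I = A − B/2 + 1 = 20 − 4/2 + 1 = 19, so the closed region contains I + B = 19 + 4 = 23 lattice points.

23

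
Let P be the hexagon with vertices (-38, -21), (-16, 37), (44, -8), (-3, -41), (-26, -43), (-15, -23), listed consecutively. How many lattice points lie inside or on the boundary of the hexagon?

Using the shoelace formula, 2A = |((-38)·37 − (-16)·(-21)) + ((-16)·(-8) − 44·37) + (44·(-41) − (-3)·(-8)) + ((-3)·(-43) − (-26)·(-41)) + ((-26)·(-23) − (-15)·(-43)) + ((-15)·(-21) − (-38)·(-23))| = 6613, so the area is 3306.5.
The number of boundary lattice points is Σ gcd(|Δx|,|Δy|) = gcd(22,58) + gcd(60,45) + gcd(47,33) + gcd(23,2) + gcd(11,20) + gcd(23,2) = 2+15+1+1+1+1 = 21.
Pick's theorem gives I = A − B/2 + 1 = 3306.5 − 21/2 + 1 = 3297, so the closed region contains I + B = 3297 + 21 = 3318 lattice points.

3318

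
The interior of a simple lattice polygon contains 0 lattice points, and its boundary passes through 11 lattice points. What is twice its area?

9

Pick's theorem states A = I + B/2 − 1, so A = 0 + 11/2 − 1 = 9/2.
Hence 2A = 9.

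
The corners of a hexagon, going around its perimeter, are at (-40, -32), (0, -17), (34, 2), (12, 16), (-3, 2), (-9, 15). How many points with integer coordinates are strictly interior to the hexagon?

1351

The shoelace formula gives twice the area as |((-40)·(-17) − 0·(-32)) + (0·2 − 34·(-17)) + (34·16 − 12·2) + (12·2 − (-3)·16) + ((-3)·15 − (-9)·2) + ((-9)·(-32) − (-40)·15)| = 2711, so the area is 2711/2.
Along each edge there are gcd(|Δx|,|Δy|)+1 lattice points, so counting each shared vertex once the boundary has gcd(40,15) + gcd(34,19) + gcd(22,14) + gcd(15,14) + gcd(6,13) + gcd(31,47) = 5+1+2+1+1+1 = 11.
Pick's theorem gives I = A − B/2 + 1 = 2711/2 − 11/2 + 1 = 1351.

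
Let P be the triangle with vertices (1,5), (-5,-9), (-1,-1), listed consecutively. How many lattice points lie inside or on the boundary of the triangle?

The shoelace formula gives twice the area as |(1·(-9) − (-5)·5) + ((-5)·(-1) − (-1)·(-9)) + ((-1)·5 − 1·(-1))| = 8, so the area is 4.
Along each edge there are gcd(|Δx|,|Δy|)+1 lattice points, so counting each shared vertex once the boundary has gcd(6,14) + gcd(4,8) + gcd(2,6) = 2+4+2 = 8.
Pick's theorem gives I = A − B/2 + 1 = 4 − 8/2 + 1 = 1, so the closed region contains I + B = 1 + 8 = 9 lattice points.

9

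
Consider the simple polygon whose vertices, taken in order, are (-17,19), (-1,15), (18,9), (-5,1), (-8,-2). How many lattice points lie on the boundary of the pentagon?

12

The number of boundary lattice points is Σ gcd(|Δx|,|Δy|) = gcd(16,4) + gcd(19,6) + gcd(23,8) + gcd(3,3) + gcd(9,21) = 4+1+1+3+3 = 12.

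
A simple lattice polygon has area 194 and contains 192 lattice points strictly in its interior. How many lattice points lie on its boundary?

6

Pick's theorem gives A = I + B/2 − 1, so B = 2(A − I + 1) = 2(194 − 192 + 1) = 6.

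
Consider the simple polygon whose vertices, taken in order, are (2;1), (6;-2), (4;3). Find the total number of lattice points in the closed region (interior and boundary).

Using the shoelace formula, 2A = |(2·(-2) − 6·1) + (6·3 − 4·(-2)) + (4·1 − 2·3)| = 14, so the area is 7.
The number of boundary lattice points is Σ gcd(|Δx|,|Δy|) = gcd(4,3) + gcd(2,5) + gcd(2,2) = 1+1+2 = 4.
Pick's theorem gives I = A − B/2 + 1 = 7 − 4/2 + 1 = 6, so the closed region contains I + B = 6 + 4 = 10 lattice points.

10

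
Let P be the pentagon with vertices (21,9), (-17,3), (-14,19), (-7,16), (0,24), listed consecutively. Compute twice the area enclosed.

828

The shoelace formula gives twice the area as |[21·3 − (-17)·9] + [(-17)·19 − (-14)·3] + [(-14)·16 − (-7)·19] + [(-7)·24 − 0·16] + [0·9 − 21·24]| = 828, so the area is 414.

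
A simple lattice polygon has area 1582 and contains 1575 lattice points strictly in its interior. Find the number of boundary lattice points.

16

Pick's theorem gives A = I + B/2 − 1, so B = 2(A − I + 1) = 2(1582 − 1575 + 1) = 16.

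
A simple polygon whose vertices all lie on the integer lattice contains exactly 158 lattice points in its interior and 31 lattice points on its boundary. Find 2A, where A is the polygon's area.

345

By Pick's theorem, A = I + B/2 − 1 = 158 + 31/2 − 1 = 345/2.
Hence 2A = 345.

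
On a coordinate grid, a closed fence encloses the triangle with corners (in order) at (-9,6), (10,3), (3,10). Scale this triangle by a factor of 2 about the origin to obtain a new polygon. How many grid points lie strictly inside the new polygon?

By the shoelace formula, twice the signed area is |[(-9)·3 − 10·6] + [10·10 − 3·3] + [3·6 − (-9)·10]| = 112, so the area is 56.
Along each edge there are gcd(|Δx|,|Δy|)+1 lattice points, so counting each shared vertex once the boundary has gcd(19,3) + gcd(7,7) + gcd(12,4) = 1+7+4 = 12.
Scaling by 2 multiplies the area by 2² = 4 (so the new area is 224) and multiplies the boundary lattice-point count by 2, giving 24.
By Pick's theorem, the interior count of the dilated polygon is 224 − 24/2 + 1 = 213.

213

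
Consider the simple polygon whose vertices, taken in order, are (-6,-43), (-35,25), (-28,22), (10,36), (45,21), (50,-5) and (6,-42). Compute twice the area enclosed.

8218

By the shoelace formula, twice the signed area is |[(-6)·25 − (-35)·(-43)] + [(-35)·22 − (-28)·25] + [(-28)·36 − 10·22] + [10·21 − 45·36] + [45·(-5) − 50·21] + [50·(-42) − 6·(-5)] + [6·(-43) − (-6)·(-42)]| = 8218, so the area is 4109.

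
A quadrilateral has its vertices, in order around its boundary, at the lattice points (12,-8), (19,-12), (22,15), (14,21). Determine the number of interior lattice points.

Using the shoelace formula, 2A = |[12·(-12) − 19·(-8)] + [19·15 − 22·(-12)] + [22·21 − 14·15] + [14·(-8) − 12·21]| = 445, so the area is 445/2.
Summing gcd(|Δx|,|Δy|) over the edges gives the boundary count: gcd(7,4) + gcd(3,27) + gcd(8,6) + gcd(2,29) = 1+3+2+1 = 7.
By Pick's theorem A = I + B/2 − 1, so I = 445/2 − 7/2 + 1 = 220.

220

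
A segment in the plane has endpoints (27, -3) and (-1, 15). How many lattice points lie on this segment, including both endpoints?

3

The number of lattice points on a segment between lattice points is gcd(|Δx|,|Δy|) + 1 = gcd(28,18) + 1 = 2 + 1 = 3.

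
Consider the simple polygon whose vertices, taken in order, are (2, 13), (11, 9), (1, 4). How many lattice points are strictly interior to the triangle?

The shoelace formula gives twice the area as |[2·9 − 11·13] + [11·4 − 1·9] + [1·13 − 2·4]| = 85, so the area is 85/2.
Summing gcd(|Δx|,|Δy|) over the edges gives the boundary count: gcd(9,4) + gcd(10,5) + gcd(1,9) = 1+5+1 = 7.
Pick's theorem gives I = A − B/2 + 1 = 85/2 − 7/2 + 1 = 40.

40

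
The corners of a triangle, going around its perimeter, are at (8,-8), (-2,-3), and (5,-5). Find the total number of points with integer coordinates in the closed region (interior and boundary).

13

By the shoelace formula, twice the signed area is |(8·(-3) − (-2)·(-8)) + ((-2)·(-5) − 5·(-3)) + (5·(-8) − 8·(-5))| = 15, so the area is 7.5.
The number of boundary lattice points is Σ gcd(|Δx|,|Δy|) = gcd(10,5) + gcd(7,2) + gcd(3,3) = 5+1+3 = 9.
Pick's theorem gives I = A − B/2 + 1 = 7.5 − 9/2 + 1 = 4, so the closed region contains I + B = 4 + 9 = 13 lattice points.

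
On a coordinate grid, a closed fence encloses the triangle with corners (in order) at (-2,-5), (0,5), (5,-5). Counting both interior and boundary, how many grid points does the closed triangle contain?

The shoelace formula gives twice the area as |[(-2)·5 − 0·(-5)] + [0·(-5) − 5·5] + [5·(-5) − (-2)·(-5)]| = 70, so the area is 35.
The number of boundary lattice points is Σ gcd(|Δx|,|Δy|) = gcd(2,10) + gcd(5,10) + gcd(7,0) = 2+5+7 = 14.
Pick's theorem gives I = A − B/2 + 1 = 35 − 14/2 + 1 = 29, so the closed region contains I + B = 29 + 14 = 43 lattice points.

43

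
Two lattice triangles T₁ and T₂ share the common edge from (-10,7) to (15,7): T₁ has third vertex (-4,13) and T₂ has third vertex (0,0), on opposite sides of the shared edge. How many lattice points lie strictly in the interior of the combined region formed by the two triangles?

159

The union is the simple quadrilateral with vertices (-10,7), (-4,13), (15,7), (0,0) in order.
Using the shoelace formula, 2A = |((-10)·13 − (-4)·7) + ((-4)·7 − 15·13) + (15·0 − 0·7) + (0·7 − (-10)·0)| = 325, so the area is 325/2.
Summing gcd(|Δx|,|Δy|) over the edges gives the boundary count: gcd(6,6) + gcd(19,6) + gcd(15,7) + gcd(10,7) = 6+1+1+1 = 9.
By Pick's theorem I = A − B/2 + 1 = 325/2 − 9/2 + 1 = 159.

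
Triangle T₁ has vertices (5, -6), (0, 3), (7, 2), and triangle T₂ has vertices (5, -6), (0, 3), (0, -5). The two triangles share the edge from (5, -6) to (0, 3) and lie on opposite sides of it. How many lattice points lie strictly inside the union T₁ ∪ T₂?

44

The union is the simple quadrilateral with vertices (5, -6), (7, 2), (0, 3), (0, -5) in order.
The shoelace formula gives twice the area as |(5·2 − 7·(-6)) + (7·3 − 0·2) + (0·(-5) − 0·3) + (0·(-6) − 5·(-5))| = 98, so the area is 49.
The number of boundary lattice points is Σ gcd(|Δx|,|Δy|) = gcd(2,8) + gcd(7,1) + gcd(0,8) + gcd(5,1) = 2+1+8+1 = 12.
By Pick's theorem I = A − B/2 + 1 = 49 − 12/2 + 1 = 44.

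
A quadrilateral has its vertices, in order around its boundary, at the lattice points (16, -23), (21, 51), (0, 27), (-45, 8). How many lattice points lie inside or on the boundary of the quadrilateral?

By the shoelace formula, twice the signed area is |[16·51 − 21·(-23)] + [21·27 − 0·51] + [0·8 − (-45)·27] + [(-45)·(-23) − 16·8]| = 3988, so the area is 1994.
Summing gcd(|Δx|,|Δy|) over the edges gives the boundary count: gcd(5,74) + gcd(21,24) + gcd(45,19) + gcd(61,31) = 1+3+1+1 = 6.
Pick's theorem gives I = A − B/2 + 1 = 1994 − 6/2 + 1 = 1992, so the closed region contains I + B = 1992 + 6 = 1998 lattice points.

1998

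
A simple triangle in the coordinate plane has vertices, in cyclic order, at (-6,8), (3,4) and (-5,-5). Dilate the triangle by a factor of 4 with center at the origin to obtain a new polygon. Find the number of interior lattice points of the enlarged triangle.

By the shoelace formula, twice the signed area is |((-6)·4 − 3·8) + (3·(-5) − (-5)·4) + ((-5)·8 − (-6)·(-5))| = 113, so the area is 56.5.
Summing gcd(|Δx|,|Δy|) over the edges gives the boundary count: gcd(9,4) + gcd(8,9) + gcd(1,13) = 1+1+1 = 3.
Scaling by 4 multiplies the area by 4² = 16 (so the new area is 904) and multiplies the boundary lattice-point count by 4, giving 12.
By Pick's theorem, the interior count of the dilated polygon is 904 − 12/2 + 1 = 899.

899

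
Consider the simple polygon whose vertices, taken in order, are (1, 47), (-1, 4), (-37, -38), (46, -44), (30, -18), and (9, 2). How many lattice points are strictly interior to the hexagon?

By the shoelace formula, twice the signed area is |[1·4 − (-1)·47] + [(-1)·(-38) − (-37)·4] + [(-37)·(-44) − 46·(-38)] + [46·(-18) − 30·(-44)] + [30·2 − 9·(-18)] + [9·47 − 1·2]| = 4748, so the area is 2374.
Along each edge there are gcd(|Δx|,|Δy|)+1 lattice points, so counting each shared vertex once the boundary has gcd(2,43) + gcd(36,42) + gcd(83,6) + gcd(16,26) + gcd(21,20) + gcd(8,45) = 1+6+1+2+1+1 = 12.
Pick's theorem gives I = A − B/2 + 1 = 2374 − 12/2 + 1 = 2369.

2369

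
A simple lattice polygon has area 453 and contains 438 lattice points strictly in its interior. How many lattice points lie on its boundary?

Pick's theorem gives A = I + B/2 − 1, so B = 2(A − I + 1) = 2(453 − 438 + 1) = 32.

32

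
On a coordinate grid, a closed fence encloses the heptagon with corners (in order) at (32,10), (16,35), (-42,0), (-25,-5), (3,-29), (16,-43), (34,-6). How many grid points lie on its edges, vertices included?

11

Along each edge there are gcd(|Δx|,|Δy|)+1 lattice points, so counting each shared vertex once the boundary has gcd(16,25) + gcd(58,35) + gcd(17,5) + gcd(28,24) + gcd(13,14) + gcd(18,37) + gcd(2,16) = 1+1+1+4+1+1+2 = 11.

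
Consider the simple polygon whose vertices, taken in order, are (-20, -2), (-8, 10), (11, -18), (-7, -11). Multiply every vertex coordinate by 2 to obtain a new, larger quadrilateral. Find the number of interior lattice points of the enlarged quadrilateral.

1256

Using the shoelace formula, 2A = |[(-20)·10 − (-8)·(-2)] + [(-8)·(-18) − 11·10] + [11·(-11) − (-7)·(-18)] + [(-7)·(-2) − (-20)·(-11)]| = 635, so the area is 635/2.
Along each edge there are gcd(|Δx|,|Δy|)+1 lattice points, so counting each shared vertex once the boundary has gcd(12,12) + gcd(19,28) + gcd(18,7) + gcd(13,9) = 12+1+1+1 = 15.
Scaling by 2 multiplies the area by 2² = 4 (so the new area is 1270) and multiplies the boundary lattice-point count by 2, giving 30.
By Pick's theorem, the interior count of the dilated polygon is 1270 − 30/2 + 1 = 1256.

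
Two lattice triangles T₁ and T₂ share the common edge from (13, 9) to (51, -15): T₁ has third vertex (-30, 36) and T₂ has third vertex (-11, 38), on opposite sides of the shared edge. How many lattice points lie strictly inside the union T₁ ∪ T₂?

264

The union is the simple quadrilateral with vertices (13, 9), (-30, 36), (51, -15), (-11, 38) in order.
The shoelace formula gives twice the area as |[13·36 − (-30)·9] + [(-30)·(-15) − 51·36] + [51·38 − (-11)·(-15)] + [(-11)·9 − 13·38]| = 532, so the area is 266.
Along each edge there are gcd(|Δx|,|Δy|)+1 lattice points, so counting each shared vertex once the boundary has gcd(43,27) + gcd(81,51) + gcd(62,53) + gcd(24,29) = 1+3+1+1 = 6.
By Pick's theorem I = A − B/2 + 1 = 266 − 6/2 + 1 = 264.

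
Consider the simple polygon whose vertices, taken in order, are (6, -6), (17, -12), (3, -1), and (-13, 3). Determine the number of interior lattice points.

The shoelace formula gives twice the area as |[6·(-12) − 17·(-6)] + [17·(-1) − 3·(-12)] + [3·3 − (-13)·(-1)] + [(-13)·(-6) − 6·3]| = 105, so the area is 52.5.
The number of boundary lattice points is Σ gcd(|Δx|,|Δy|) = gcd(11,6) + gcd(14,11) + gcd(16,4) + gcd(19,9) = 1+1+4+1 = 7.
Pick's theorem gives I = A − B/2 + 1 = 52.5 − 7/2 + 1 = 50.

50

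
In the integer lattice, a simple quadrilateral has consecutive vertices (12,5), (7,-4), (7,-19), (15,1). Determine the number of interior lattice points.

Using the shoelace formula, 2A = |[12·(-4) − 7·5] + [7·(-19) − 7·(-4)] + [7·1 − 15·(-19)] + [15·5 − 12·1]| = 167, so the area is 167/2.
Summing gcd(|Δx|,|Δy|) over the edges gives the boundary count: gcd(5,9) + gcd(0,15) + gcd(8,20) + gcd(3,4) = 1+15+4+1 = 21.
By Pick's theorem A = I + B/2 − 1, so I = 167/2 − 21/2 + 1 = 74.

74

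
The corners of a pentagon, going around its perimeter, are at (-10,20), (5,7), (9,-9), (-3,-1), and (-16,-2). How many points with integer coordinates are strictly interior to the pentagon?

By the shoelace formula, twice the signed area is |((-10)·7 − 5·20) + (5·(-9) − 9·7) + (9·(-1) − (-3)·(-9)) + ((-3)·(-2) − (-16)·(-1)) + ((-16)·20 − (-10)·(-2))| = 664, so the area is 332.
Summing gcd(|Δx|,|Δy|) over the edges gives the boundary count: gcd(15,13) + gcd(4,16) + gcd(12,8) + gcd(13,1) + gcd(6,22) = 1+4+4+1+2 = 12.
By Pick's theorem A = I + B/2 − 1, so I = 332 − 12/2 + 1 = 327.

327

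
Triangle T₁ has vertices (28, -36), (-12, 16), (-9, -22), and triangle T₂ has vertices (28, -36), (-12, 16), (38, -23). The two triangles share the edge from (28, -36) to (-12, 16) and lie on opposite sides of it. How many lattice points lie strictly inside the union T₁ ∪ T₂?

The union is the simple quadrilateral with vertices (28, -36), (-9, -22), (-12, 16), (38, -23) in order.
The shoelace formula gives twice the area as |[28·(-22) − (-9)·(-36)] + [(-9)·16 − (-12)·(-22)] + [(-12)·(-23) − 38·16] + [38·(-36) − 28·(-23)]| = 2404, so the area is 1202.
Summing gcd(|Δx|,|Δy|) over the edges gives the boundary count: gcd(37,14) + gcd(3,38) + gcd(50,39) + gcd(10,13) = 1+1+1+1 = 4.
By Pick's theorem I = A − B/2 + 1 = 1202 − 4/2 + 1 = 1201.

1201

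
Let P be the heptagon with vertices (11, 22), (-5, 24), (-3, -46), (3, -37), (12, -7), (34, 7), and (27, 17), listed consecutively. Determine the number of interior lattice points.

Using the shoelace formula, 2A = |(11·24 − (-5)·22) + ((-5)·(-46) − (-3)·24) + ((-3)·(-37) − 3·(-46)) + (3·(-7) − 12·(-37)) + (12·7 − 34·(-7)) + (34·17 − 27·7) + (27·22 − 11·17)| = 2466, so the area is 1233.
Summing gcd(|Δx|,|Δy|) over the edges gives the boundary count: gcd(16,2) + gcd(2,70) + gcd(6,9) + gcd(9,30) + gcd(22,14) + gcd(7,10) + gcd(16,5) = 2+2+3+3+2+1+1 = 14.
Pick's theorem gives I = A − B/2 + 1 = 1233 − 14/2 + 1 = 1227.

1227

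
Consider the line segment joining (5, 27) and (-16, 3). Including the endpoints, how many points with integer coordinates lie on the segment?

4

The number of lattice points on a segment between lattice points is gcd(|Δx|,|Δy|) + 1 = gcd(21,24) + 1 = 3 + 1 = 4.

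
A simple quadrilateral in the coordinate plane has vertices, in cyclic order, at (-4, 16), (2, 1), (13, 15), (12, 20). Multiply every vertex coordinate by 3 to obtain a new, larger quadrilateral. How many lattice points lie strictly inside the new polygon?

1486

Using the shoelace formula, 2A = |((-4)·1 − 2·16) + (2·15 − 13·1) + (13·20 − 12·15) + (12·16 − (-4)·20)| = 333, so the area is 166.5.
Along each edge there are gcd(|Δx|,|Δy|)+1 lattice points, so counting each shared vertex once the boundary has gcd(6,15) + gcd(11,14) + gcd(1,5) + gcd(16,4) = 3+1+1+4 = 9.
Scaling by 3 multiplies the area by 3² = 9 (so the new area is 2997/2) and multiplies the boundary lattice-point count by 3, giving 27.
By Pick's theorem, the interior count of the dilated polygon is 2997/2 − 27/2 + 1 = 1486.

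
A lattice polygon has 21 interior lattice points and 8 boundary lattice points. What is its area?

Pick's theorem states A = I + B/2 − 1, so A = 21 + 8/2 − 1 = 24.

24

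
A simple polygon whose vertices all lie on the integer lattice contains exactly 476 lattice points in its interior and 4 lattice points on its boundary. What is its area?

By Pick's theorem, A = I + B/2 − 1 = 476 + 4/2 − 1 = 477.

477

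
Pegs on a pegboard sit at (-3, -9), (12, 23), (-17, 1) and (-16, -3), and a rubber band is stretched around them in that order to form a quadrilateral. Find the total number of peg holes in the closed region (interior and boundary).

Using the shoelace formula, 2A = |((-3)·23 − 12·(-9)) + (12·1 − (-17)·23) + ((-17)·(-3) − (-16)·1) + ((-16)·(-9) − (-3)·(-3))| = 644, so the area is 322.
The number of boundary lattice points is Σ gcd(|Δx|,|Δy|) = gcd(15,32) + gcd(29,22) + gcd(1,4) + gcd(13,6) = 1+1+1+1 = 4.
Pick's theorem gives I = A − B/2 + 1 = 322 − 4/2 + 1 = 321, so the closed region contains I + B = 321 + 4 = 325 lattice points.

325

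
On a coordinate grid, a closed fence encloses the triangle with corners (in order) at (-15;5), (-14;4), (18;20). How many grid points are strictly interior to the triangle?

15

Using the shoelace formula, 2A = |[(-15)·4 − (-14)·5] + [(-14)·20 − 18·4] + [18·5 − (-15)·20]| = 48, so the area is 24.
Along each edge there are gcd(|Δx|,|Δy|)+1 lattice points, so counting each shared vertex once the boundary has gcd(1,1) + gcd(32,16) + gcd(33,15) = 1+16+3 = 20.
By Pick's theorem A = I + B/2 − 1, so I = 24 − 20/2 + 1 = 15.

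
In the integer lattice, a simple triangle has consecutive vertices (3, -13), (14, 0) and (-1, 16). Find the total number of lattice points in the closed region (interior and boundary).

188

By the shoelace formula, twice the signed area is |[3·0 − 14·(-13)] + [14·16 − (-1)·0] + [(-1)·(-13) − 3·16]| = 371, so the area is 371/2.
Summing gcd(|Δx|,|Δy|) over the edges gives the boundary count: gcd(11,13) + gcd(15,16) + gcd(4,29) = 1+1+1 = 3.
Pick's theorem gives I = A − B/2 + 1 = 371/2 − 3/2 + 1 = 185, so the closed region contains I + B = 185 + 3 = 188 lattice points.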